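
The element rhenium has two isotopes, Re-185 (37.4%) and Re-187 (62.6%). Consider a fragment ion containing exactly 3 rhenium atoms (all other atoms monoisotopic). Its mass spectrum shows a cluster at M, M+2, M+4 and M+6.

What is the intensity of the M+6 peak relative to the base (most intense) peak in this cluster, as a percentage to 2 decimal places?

55.79%

Term probabilities: M 0.0523, M+2 0.2627, M+4 0.4397, M+6 0.2453. Base peak = M+4.
P(M+4) = C(3,2) × 0.374^1 × 0.626^2 = 3 × 0.3740 × 0.391876 = 0.439685 (base)
P(M+6) = C(3,3) × 0.374^0 × 0.626^3 = 1 × 1.0000 × 0.24531438 = 0.245314
Relative intensity = 0.245314 / 0.439685 × 100 = 55.79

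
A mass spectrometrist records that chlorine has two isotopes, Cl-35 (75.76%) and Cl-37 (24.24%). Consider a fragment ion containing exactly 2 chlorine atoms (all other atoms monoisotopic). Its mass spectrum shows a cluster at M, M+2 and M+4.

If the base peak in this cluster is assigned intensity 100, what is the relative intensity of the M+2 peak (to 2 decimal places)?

63.99

Term probabilities: M 0.5740, M+2 0.3673, M+4 0.0588. Base peak = M.
P(M) = C(2,0) × 0.7576^2 × 0.2424^0 = 1 × 0.57395776 × 1.0000 = 0.573958 (base)
P(M+2) = C(2,1) × 0.7576^1 × 0.2424^1 = 2 × 0.7576 × 0.2424 = 0.367284
Relative intensity = 0.367284 / 0.573958 × 100 = 63.99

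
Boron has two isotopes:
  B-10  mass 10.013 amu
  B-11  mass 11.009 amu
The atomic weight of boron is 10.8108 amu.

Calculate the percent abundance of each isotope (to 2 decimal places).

B-10: 19.90%, B-11: 80.10%

With x = fraction of B-10 (so B-11 is 1 − x):
10.013·x + 11.009·(1 − x) = 10.8108
(10.013 − 11.009)·x = 10.8108 − 11.009
x = -0.1982 / -0.996 = 0.19900 → 19.90% B-10, 80.10% B-11.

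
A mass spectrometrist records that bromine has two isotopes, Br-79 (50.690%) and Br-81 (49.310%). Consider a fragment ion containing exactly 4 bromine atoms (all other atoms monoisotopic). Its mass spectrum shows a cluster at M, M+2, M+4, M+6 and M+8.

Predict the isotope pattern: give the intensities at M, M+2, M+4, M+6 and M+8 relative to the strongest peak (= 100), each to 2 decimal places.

Expanding (0.50690 + 0.49310)^4:
P(M) = 0.50690^4 = 0.066022
P(M+2) = 4 × 0.50690^3 × 0.49310^1 = 0.256899
P(M+4) = 6 × 0.50690^2 × 0.49310^2 = 0.374857
P(M+6) = 4 × 0.50690^1 × 0.49310^3 = 0.243101
P(M+8) = 0.49310^4 = 0.059121
The M+4 peak is largest (0.374857); scaling to 100 gives 17.61 : 68.53 : 100.00 : 64.85 : 15.77.

17.61 : 68.53 : 100.00 : 64.85 : 15.77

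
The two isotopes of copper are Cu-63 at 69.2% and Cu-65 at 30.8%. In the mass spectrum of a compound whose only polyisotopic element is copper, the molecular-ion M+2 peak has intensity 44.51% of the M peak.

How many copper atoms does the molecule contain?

1

For n independent Cu atoms, I(M+2)/I(M) = n · (abundance Cu-65) / (abundance Cu-63) = n · 0.308/0.692.
n = 0.4451 × 0.692/0.308 = 1.00 ≈ 1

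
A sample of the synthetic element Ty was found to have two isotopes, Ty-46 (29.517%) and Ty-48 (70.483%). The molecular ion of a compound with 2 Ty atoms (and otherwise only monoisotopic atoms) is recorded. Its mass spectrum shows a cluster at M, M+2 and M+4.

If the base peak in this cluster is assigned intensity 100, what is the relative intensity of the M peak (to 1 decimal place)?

Binomial terms of (0.29517 + 0.70483)^2: M 0.0871, M+2 0.4161, M+4 0.4968 → M+4 is the base peak.
P(M+4) = C(2,2) × 0.29517^0 × 0.70483^2 = 1 × 1.0000 × 0.49678533 = 0.496785 (base)
P(M) = C(2,0) × 0.29517^2 × 0.70483^0 = 1 × 0.08712533 × 1.0000 = 0.087125
Relative intensity = 0.087125 / 0.496785 × 100 = 17.5

17.5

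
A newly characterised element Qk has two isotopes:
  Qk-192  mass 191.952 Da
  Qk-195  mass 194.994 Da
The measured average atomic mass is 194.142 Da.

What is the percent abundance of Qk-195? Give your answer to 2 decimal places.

With x = fraction of Qk-192 (so Qk-195 is 1 − x):
191.952·x + 194.994·(1 − x) = 194.142
(191.952 − 194.994)·x = 194.142 − 194.994
x = -0.852 / -3.042 = 0.28008 → 28.01% Qk-192, 71.99% Qk-195.

71.99%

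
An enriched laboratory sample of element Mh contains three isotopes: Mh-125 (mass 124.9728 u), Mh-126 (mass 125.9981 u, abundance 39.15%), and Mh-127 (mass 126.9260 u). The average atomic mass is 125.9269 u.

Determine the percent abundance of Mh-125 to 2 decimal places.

32.55%

The remaining 60.85% is split between Mh-125 (fraction x) and Mh-127 (fraction 0.6085 − x).
Substituting: 124.9728x + 126.9260(0.6085 − x) = 76.59864385
(124.9728 − 126.9260)x = -0.63582715  ⇒  x = 0.32553, y = 0.28297
Mh-125: 32.55%, Mh-127: 28.30%.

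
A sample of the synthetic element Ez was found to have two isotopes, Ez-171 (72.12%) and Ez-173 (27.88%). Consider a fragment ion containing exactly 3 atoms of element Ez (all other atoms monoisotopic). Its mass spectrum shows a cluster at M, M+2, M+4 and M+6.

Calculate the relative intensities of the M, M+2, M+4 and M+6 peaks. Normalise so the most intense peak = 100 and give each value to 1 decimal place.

Each Ez atom is independently Ez-171 (p = 0.7212) or Ez-173 (q = 0.2788); the cluster is the binomial expansion (p + q)^3.
P(M) = 0.7212^3 = 0.375117
P(M+2) = 3 × 0.7212^2 × 0.2788^1 = 0.435036
P(M+4) = 3 × 0.7212^1 × 0.2788^2 = 0.168175
P(M+6) = 0.2788^3 = 0.021671
The M+2 peak is largest (0.435036); scaling to 100 gives 86.2 : 100.0 : 38.7 : 5.0.

86.2 : 100.0 : 38.7 : 5.0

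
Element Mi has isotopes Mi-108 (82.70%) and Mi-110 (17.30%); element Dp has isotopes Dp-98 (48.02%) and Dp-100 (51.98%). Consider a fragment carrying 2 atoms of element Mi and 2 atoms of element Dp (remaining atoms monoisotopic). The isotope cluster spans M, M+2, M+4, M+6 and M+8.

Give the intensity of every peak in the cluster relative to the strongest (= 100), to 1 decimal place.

Element Mi pattern (n=2): 0.683929 : 0.286142 : 0.029929
Element Dp pattern (n=2): 0.23059204 : 0.49921592 : 0.27019204
Convolve the two distributions (both contribute in 2-u steps):
  M: 0.683929×0.23059204 = 0.157709
  M+2: 0.683929×0.49921592 + 0.286142×0.23059204 = 0.407410
  M+4: 0.683929×0.27019204 + 0.286142×0.49921592 + 0.029929×0.23059204 = 0.334540
  M+6: 0.286142×0.27019204 + 0.029929×0.49921592 = 0.092254
  M+8: 0.029929×0.27019204 = 0.008087
Scale to base peak (0.407410) = 100: 38.7 : 100.0 : 82.1 : 22.6 : 2.0

38.7 : 100.0 : 82.1 : 22.6 : 2.0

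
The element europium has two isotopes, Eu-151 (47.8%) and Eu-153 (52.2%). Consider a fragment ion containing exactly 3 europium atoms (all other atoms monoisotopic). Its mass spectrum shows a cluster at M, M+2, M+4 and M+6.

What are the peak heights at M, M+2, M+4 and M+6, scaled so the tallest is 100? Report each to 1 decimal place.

Each Eu atom is independently Eu-151 (p = 0.478) or Eu-153 (q = 0.522); the cluster is the binomial expansion (p + q)^3.
P(M) = 0.478^3 = 0.109215
P(M+2) = 3 × 0.478^2 × 0.522^1 = 0.357806
P(M+4) = 3 × 0.478^1 × 0.522^2 = 0.390742
P(M+6) = 0.522^3 = 0.142237
The M+4 peak is largest (0.390742); scaling to 100 gives 28.0 : 91.6 : 100.0 : 36.4.

28.0 : 91.6 : 100.0 : 36.4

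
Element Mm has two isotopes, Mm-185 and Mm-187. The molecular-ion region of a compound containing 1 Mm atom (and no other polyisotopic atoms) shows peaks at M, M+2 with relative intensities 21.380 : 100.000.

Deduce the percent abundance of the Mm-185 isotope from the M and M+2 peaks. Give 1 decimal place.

Write p for the Mm-185 fraction. I(M+2)/I(M) = [C(1,1)·p^0·(1−p)] / p^1 = 1·(1−p)/p = 100.000/21.380 = 4.6773
(1−p)/p = 4.6773/1 = 4.6773  ⇒  p = 1/(1 + 4.6773) = 0.1761
Mm-185: 17.6%, Mm-187: 82.4%.

17.6%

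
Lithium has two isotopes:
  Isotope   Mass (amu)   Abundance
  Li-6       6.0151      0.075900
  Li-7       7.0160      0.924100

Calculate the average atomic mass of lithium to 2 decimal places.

The abundance-weighted mean is 0.075900 × 6.0151 + 0.924100 × 7.0160
= 0.45655 + 6.48349 = 6.94004 amu

6.94 amu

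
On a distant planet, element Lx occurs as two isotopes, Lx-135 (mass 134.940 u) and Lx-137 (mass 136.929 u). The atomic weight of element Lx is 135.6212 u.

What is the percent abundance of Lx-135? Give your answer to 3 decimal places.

Writing the weighted mean with unknown fraction x of Lx-135:
134.940·x + 136.929·(1 − x) = 135.6212
(134.940 − 136.929)·x = 135.6212 − 136.929
x = -1.3078 / -1.989 = 0.65752 → 65.752% Lx-135, 34.248% Lx-137.

65.752%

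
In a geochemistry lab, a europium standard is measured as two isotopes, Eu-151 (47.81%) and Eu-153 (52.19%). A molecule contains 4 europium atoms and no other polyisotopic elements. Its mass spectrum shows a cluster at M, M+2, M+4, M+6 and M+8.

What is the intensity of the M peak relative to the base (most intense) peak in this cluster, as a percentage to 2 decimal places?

Binomial terms of (0.4781 + 0.5219)^4: M 0.0522, M+2 0.2281, M+4 0.3736, M+6 0.2719, M+8 0.0742 → M+4 is the base peak.
P(M+4) = C(4,2) × 0.4781^2 × 0.5219^2 = 6 × 0.22857961 × 0.27237961 = 0.373563 (base)
P(M) = C(4,0) × 0.4781^4 × 0.5219^0 = 1 × 0.05224864 × 1.0000 = 0.052249
Relative intensity = 0.052249 / 0.373563 × 100 = 13.99

13.99%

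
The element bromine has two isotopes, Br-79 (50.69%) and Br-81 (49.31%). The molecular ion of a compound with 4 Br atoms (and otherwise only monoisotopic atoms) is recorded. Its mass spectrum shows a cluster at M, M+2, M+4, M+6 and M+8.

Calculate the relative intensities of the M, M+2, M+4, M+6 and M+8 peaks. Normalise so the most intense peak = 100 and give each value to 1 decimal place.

Expanding (0.5069 + 0.4931)^4:
P(M) = 0.5069^4 = 0.066022
P(M+2) = 4 × 0.5069^3 × 0.4931^1 = 0.256899
P(M+4) = 6 × 0.5069^2 × 0.4931^2 = 0.374857
P(M+6) = 4 × 0.5069^1 × 0.4931^3 = 0.243101
P(M+8) = 0.4931^4 = 0.059121
The M+4 peak is largest (0.374857); scaling to 100 gives 17.6 : 68.5 : 100.0 : 64.9 : 15.8.

17.6 : 68.5 : 100.0 : 64.9 : 15.8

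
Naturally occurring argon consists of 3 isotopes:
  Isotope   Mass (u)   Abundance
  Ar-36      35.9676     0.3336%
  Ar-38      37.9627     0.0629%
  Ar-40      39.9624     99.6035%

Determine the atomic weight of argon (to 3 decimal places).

The abundance-weighted mean is 0.003336 × 35.9676 + 0.000629 × 37.9627 + 0.996035 × 39.9624
= 0.11999 + 0.02388 + 39.80395 = 39.94782 u

39.948 u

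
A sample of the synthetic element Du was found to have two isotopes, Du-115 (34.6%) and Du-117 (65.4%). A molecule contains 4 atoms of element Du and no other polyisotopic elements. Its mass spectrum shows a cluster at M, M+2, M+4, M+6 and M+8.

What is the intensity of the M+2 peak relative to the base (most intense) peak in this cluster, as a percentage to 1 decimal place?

28.0%

(0.346 + 0.654)^4 gives M 0.0143, M+2 0.1084, M+4 0.3072, M+6 0.3871, M+8 0.1829; the largest is M+6.
P(M+6) = C(4,3) × 0.346^1 × 0.654^3 = 4 × 0.3460 × 0.27972626 = 0.387141 (base)
P(M+2) = C(4,1) × 0.346^3 × 0.654^1 = 4 × 0.04142174 × 0.6540 = 0.108359
Relative intensity = 0.108359 / 0.387141 × 100 = 28.0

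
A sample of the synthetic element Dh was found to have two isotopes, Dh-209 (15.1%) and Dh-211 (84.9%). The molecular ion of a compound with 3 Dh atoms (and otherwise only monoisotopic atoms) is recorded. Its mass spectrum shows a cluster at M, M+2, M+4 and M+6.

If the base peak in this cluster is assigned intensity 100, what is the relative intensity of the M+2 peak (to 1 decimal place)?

Binomial terms of (0.151 + 0.849)^3: M 0.0034, M+2 0.0581, M+4 0.3265, M+6 0.6120 → M+6 is the base peak.
P(M+6) = C(3,3) × 0.151^0 × 0.849^3 = 1 × 1.0000 × 0.61196005 = 0.611960 (base)
P(M+2) = C(3,1) × 0.151^2 × 0.849^1 = 3 × 0.022801 × 0.8490 = 0.058074
Relative intensity = 0.058074 / 0.611960 × 100 = 9.5

9.5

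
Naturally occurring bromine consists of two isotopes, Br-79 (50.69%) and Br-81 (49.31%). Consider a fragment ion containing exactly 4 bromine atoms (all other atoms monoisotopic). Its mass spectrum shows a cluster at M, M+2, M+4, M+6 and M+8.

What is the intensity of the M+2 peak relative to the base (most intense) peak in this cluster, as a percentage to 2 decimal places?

(0.5069 + 0.4931)^4 gives M 0.0660, M+2 0.2569, M+4 0.3749, M+6 0.2431, M+8 0.0591; the largest is M+4.
P(M+4) = C(4,2) × 0.5069^2 × 0.4931^2 = 6 × 0.25694761 × 0.24314761 = 0.374857 (base)
P(M+2) = C(4,1) × 0.5069^3 × 0.4931^1 = 4 × 0.13024674 × 0.4931 = 0.256899
Relative intensity = 0.256899 / 0.374857 × 100 = 68.53

68.53%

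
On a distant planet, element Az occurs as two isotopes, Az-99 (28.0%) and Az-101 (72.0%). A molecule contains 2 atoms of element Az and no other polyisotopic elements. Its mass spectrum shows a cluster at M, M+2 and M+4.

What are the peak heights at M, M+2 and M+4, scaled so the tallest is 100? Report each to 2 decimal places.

15.12 : 77.78 : 100.00

The 2 Az atoms are independent, so intensities follow the terms of (0.280 + 0.720)^2.
P(M) = 0.280^2 = 0.078400
P(M+2) = 2 × 0.280^1 × 0.720^1 = 0.403200
P(M+4) = 0.720^2 = 0.518400
The M+4 peak is largest (0.518400); scaling to 100 gives 15.12 : 77.78 : 100.00.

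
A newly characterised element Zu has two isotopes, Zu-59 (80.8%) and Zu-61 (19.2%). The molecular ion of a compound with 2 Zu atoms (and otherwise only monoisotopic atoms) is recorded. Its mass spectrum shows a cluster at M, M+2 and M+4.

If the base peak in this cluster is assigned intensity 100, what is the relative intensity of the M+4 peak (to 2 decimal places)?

Term probabilities: M 0.6529, M+2 0.3103, M+4 0.0369. Base peak = M.
P(M) = C(2,0) × 0.808^2 × 0.192^0 = 1 × 0.652864 × 1.0000 = 0.652864 (base)
P(M+4) = C(2,2) × 0.808^0 × 0.192^2 = 1 × 1.0000 × 0.036864 = 0.036864
Relative intensity = 0.036864 / 0.652864 × 100 = 5.65

5.65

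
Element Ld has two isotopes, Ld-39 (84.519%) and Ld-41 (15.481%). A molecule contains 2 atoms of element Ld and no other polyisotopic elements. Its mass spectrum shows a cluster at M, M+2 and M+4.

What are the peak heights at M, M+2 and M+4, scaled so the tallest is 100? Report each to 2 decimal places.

100.00 : 36.63 : 3.35

Expanding (0.84519 + 0.15481)^2:
P(M) = 0.84519^2 = 0.714346
P(M+2) = 2 × 0.84519^1 × 0.15481^1 = 0.261688
P(M+4) = 0.15481^2 = 0.023966
The M peak is largest (0.714346); scaling to 100 gives 100.00 : 36.63 : 3.35.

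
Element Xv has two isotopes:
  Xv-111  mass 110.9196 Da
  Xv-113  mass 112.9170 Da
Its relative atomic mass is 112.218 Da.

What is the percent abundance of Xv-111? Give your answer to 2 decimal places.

35.00%

Let x be the fractional abundance of Xv-111; then Xv-113 has abundance 1 − x.
110.9196·x + 112.9170·(1 − x) = 112.218
(110.9196 − 112.9170)·x = 112.218 − 112.9170
x = -0.6990 / -1.9974 = 0.34995 → 35.00% Xv-111, 65.00% Xv-113.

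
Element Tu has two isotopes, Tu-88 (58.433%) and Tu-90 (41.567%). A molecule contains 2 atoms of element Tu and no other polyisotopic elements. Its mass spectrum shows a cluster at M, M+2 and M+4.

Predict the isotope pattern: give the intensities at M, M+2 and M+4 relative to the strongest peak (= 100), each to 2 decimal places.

70.29 : 100.00 : 35.57

Expanding (0.58433 + 0.41567)^2:
P(M) = 0.58433^2 = 0.341442
P(M+2) = 2 × 0.58433^1 × 0.41567^1 = 0.485777
P(M+4) = 0.41567^2 = 0.172782
The M+2 peak is largest (0.485777); scaling to 100 gives 70.29 : 100.00 : 35.57.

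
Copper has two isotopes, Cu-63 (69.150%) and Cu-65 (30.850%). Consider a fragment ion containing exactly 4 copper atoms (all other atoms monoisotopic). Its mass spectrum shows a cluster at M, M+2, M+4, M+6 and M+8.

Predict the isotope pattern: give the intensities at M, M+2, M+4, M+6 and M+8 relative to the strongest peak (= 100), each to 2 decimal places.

The 4 Cu atoms are independent, so intensities follow the terms of (0.69150 + 0.30850)^4.
P(M) = 0.69150^4 = 0.228649
P(M+2) = 4 × 0.69150^3 × 0.30850^1 = 0.408030
P(M+4) = 6 × 0.69150^2 × 0.30850^2 = 0.273052
P(M+6) = 4 × 0.69150^1 × 0.30850^3 = 0.081212
P(M+8) = 0.30850^4 = 0.009058
The M+2 peak is largest (0.408030); scaling to 100 gives 56.04 : 100.00 : 66.92 : 19.90 : 2.22.

56.04 : 100.00 : 66.92 : 19.90 : 2.22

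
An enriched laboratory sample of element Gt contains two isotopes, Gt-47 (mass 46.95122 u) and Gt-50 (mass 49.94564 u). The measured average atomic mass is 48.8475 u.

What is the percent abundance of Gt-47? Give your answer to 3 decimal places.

36.673%

Writing the weighted mean with unknown fraction x of Gt-47:
46.95122·x + 49.94564·(1 − x) = 48.8475
(46.95122 − 49.94564)·x = 48.8475 − 49.94564
x = -1.09814 / -2.99442 = 0.36673 → 36.673% Gt-47, 63.327% Gt-50.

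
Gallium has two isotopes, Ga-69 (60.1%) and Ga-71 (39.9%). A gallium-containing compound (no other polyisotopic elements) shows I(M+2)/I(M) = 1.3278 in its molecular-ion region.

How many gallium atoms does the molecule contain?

For n independent Ga atoms, I(M+2)/I(M) = n · (abundance Ga-71) / (abundance Ga-69) = n · 0.399/0.601.
n = 1.3278 × 0.601/0.399 = 2.00 ≈ 2

2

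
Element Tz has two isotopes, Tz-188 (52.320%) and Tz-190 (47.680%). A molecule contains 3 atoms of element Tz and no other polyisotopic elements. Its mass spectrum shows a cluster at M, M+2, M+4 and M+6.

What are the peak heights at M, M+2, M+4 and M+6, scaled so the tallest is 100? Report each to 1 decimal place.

36.6 : 100.0 : 91.1 : 27.7

The 3 Tz atoms are independent, so intensities follow the terms of (0.52320 + 0.47680)^3.
P(M) = 0.52320^3 = 0.143220
P(M+2) = 3 × 0.52320^2 × 0.47680^1 = 0.391555
P(M+4) = 3 × 0.52320^1 × 0.47680^2 = 0.356830
P(M+6) = 0.47680^3 = 0.108395
The M+2 peak is largest (0.391555); scaling to 100 gives 36.6 : 100.0 : 91.1 : 27.7.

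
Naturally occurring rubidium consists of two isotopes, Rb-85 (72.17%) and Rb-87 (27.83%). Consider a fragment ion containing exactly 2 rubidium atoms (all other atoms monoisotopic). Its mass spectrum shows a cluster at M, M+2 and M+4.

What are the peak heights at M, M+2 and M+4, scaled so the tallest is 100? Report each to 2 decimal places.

100.00 : 77.12 : 14.87

The 2 Rb atoms are independent, so intensities follow the terms of (0.7217 + 0.2783)^2.
P(M) = 0.7217^2 = 0.520851
P(M+2) = 2 × 0.7217^1 × 0.2783^1 = 0.401698
P(M+4) = 0.2783^2 = 0.077451
The M peak is largest (0.520851); scaling to 100 gives 100.00 : 77.12 : 14.87.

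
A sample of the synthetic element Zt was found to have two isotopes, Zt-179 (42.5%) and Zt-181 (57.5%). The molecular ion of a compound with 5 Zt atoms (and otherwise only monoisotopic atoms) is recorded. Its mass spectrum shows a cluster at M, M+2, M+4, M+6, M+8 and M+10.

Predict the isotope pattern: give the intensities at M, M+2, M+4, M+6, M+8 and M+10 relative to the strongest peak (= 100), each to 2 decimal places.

The 5 Zt atoms are independent, so intensities follow the terms of (0.425 + 0.575)^5.
P(M) = 0.425^5 = 0.013866
P(M+2) = 5 × 0.425^4 × 0.575^1 = 0.093798
P(M+4) = 10 × 0.425^3 × 0.575^2 = 0.253806
P(M+6) = 10 × 0.425^2 × 0.575^3 = 0.343385
P(M+8) = 5 × 0.425^1 × 0.575^4 = 0.232290
P(M+10) = 0.575^5 = 0.062855
The M+6 peak is largest (0.343385); scaling to 100 gives 4.04 : 27.32 : 73.91 : 100.00 : 67.65 : 18.30.

4.04 : 27.32 : 73.91 : 100.00 : 67.65 : 18.30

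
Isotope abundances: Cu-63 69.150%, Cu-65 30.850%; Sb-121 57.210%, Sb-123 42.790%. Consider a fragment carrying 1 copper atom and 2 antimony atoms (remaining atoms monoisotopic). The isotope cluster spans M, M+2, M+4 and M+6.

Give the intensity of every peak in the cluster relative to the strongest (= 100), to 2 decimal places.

Copper pattern (n=1): 0.6915 : 0.3085
Antimony pattern (n=2): 0.32729841 : 0.48960318 : 0.18309841
Convolve the two distributions (both contribute in 2-u steps):
  M: 0.6915×0.32729841 = 0.226327
  M+2: 0.6915×0.48960318 + 0.3085×0.32729841 = 0.439532
  M+4: 0.6915×0.18309841 + 0.3085×0.48960318 = 0.277655
  M+6: 0.3085×0.18309841 = 0.056486
Scale to base peak (0.439532) = 100: 51.49 : 100.00 : 63.17 : 12.85

51.49 : 100.00 : 63.17 : 12.85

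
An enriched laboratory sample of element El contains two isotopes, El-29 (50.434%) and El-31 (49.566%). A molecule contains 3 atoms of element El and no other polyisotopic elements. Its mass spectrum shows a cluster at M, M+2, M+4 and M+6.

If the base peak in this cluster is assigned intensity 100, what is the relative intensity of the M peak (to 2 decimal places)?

(0.50434 + 0.49566)^3 gives M 0.1283, M+2 0.3782, M+4 0.3717, M+6 0.1218; the largest is M+2.
P(M+2) = C(3,1) × 0.50434^2 × 0.49566^1 = 3 × 0.25435884 × 0.49566 = 0.378227 (base)
P(M) = C(3,0) × 0.50434^3 × 0.49566^0 = 1 × 0.12828334 × 1.0000 = 0.128283
Relative intensity = 0.128283 / 0.378227 × 100 = 33.92

33.92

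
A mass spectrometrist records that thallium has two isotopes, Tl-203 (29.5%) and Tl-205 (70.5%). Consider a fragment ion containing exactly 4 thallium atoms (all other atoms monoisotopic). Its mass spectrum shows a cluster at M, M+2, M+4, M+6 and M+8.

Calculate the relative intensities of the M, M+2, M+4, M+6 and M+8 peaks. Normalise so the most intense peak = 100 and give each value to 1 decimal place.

1.8 : 17.5 : 62.8 : 100.0 : 59.7

Expanding (0.295 + 0.705)^4:
P(M) = 0.295^4 = 0.007573
P(M+2) = 4 × 0.295^3 × 0.705^1 = 0.072396
P(M+4) = 6 × 0.295^2 × 0.705^2 = 0.259522
P(M+6) = 4 × 0.295^1 × 0.705^3 = 0.413475
P(M+8) = 0.705^4 = 0.247034
The M+6 peak is largest (0.413475); scaling to 100 gives 1.8 : 17.5 : 62.8 : 100.0 : 59.7.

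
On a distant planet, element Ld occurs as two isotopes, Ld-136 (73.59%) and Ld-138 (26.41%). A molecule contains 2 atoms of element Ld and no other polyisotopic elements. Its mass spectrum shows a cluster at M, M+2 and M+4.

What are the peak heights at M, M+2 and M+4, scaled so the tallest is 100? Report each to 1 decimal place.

100.0 : 71.8 : 12.9

Expanding (0.7359 + 0.2641)^2:
P(M) = 0.7359^2 = 0.541549
P(M+2) = 2 × 0.7359^1 × 0.2641^1 = 0.388702
P(M+4) = 0.2641^2 = 0.069749
The M peak is largest (0.541549); scaling to 100 gives 100.0 : 71.8 : 12.9.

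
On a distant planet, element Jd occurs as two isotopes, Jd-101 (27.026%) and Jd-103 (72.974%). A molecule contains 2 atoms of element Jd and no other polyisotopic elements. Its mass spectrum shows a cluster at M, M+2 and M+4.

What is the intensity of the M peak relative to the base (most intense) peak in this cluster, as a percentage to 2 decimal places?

(0.27026 + 0.72974)^2 gives M 0.0730, M+2 0.3944, M+4 0.5325; the largest is M+4.
P(M+4) = C(2,2) × 0.27026^0 × 0.72974^2 = 1 × 1.0000 × 0.53252047 = 0.532520 (base)
P(M) = C(2,0) × 0.27026^2 × 0.72974^0 = 1 × 0.07304047 × 1.0000 = 0.073040
Relative intensity = 0.073040 / 0.532520 × 100 = 13.72

13.72%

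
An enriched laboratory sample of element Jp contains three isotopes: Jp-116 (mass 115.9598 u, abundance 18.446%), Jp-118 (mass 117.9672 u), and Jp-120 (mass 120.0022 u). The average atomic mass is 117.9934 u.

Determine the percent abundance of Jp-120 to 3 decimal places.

19.483%

The remaining 81.554% is split between Jp-118 (fraction x) and Jp-120 (fraction 0.81554 − x).
Substituting: 117.9672x + 120.0022(0.81554 − x) = 96.603455292
(117.9672 − 120.0022)x = -1.263138896  ⇒  x = 0.62071, y = 0.19483
Jp-118: 62.071%, Jp-120: 19.483%.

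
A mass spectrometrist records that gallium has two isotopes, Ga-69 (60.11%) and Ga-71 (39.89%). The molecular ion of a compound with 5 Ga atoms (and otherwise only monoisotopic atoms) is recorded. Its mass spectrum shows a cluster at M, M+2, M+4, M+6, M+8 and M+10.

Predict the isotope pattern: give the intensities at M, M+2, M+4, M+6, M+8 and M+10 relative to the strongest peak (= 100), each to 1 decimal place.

Each Ga atom is independently Ga-69 (p = 0.6011) or Ga-71 (q = 0.3989); the cluster is the binomial expansion (p + q)^5.
P(M) = 0.6011^5 = 0.078475
P(M+2) = 5 × 0.6011^4 × 0.3989^1 = 0.260388
P(M+4) = 10 × 0.6011^3 × 0.3989^2 = 0.345596
P(M+6) = 10 × 0.6011^2 × 0.3989^3 = 0.229343
P(M+8) = 5 × 0.6011^1 × 0.3989^4 = 0.076098
P(M+10) = 0.3989^5 = 0.010100
The M+4 peak is largest (0.345596); scaling to 100 gives 22.7 : 75.3 : 100.0 : 66.4 : 22.0 : 2.9.

22.7 : 75.3 : 100.0 : 66.4 : 22.0 : 2.9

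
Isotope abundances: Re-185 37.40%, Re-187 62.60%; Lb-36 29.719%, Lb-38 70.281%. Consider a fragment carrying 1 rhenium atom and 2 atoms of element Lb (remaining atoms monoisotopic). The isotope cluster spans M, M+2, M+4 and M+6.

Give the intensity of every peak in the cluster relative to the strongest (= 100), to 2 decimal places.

7.40 : 47.40 : 100.00 : 69.29

Rhenium pattern (n=1): 0.3740 : 0.6260
Element Lb pattern (n=2): 0.0883219 : 0.41773621 : 0.4939419
Convolve the two distributions (both contribute in 2-u steps):
  M: 0.3740×0.0883219 = 0.033032
  M+2: 0.3740×0.41773621 + 0.6260×0.0883219 = 0.211523
  M+4: 0.3740×0.4939419 + 0.6260×0.41773621 = 0.446237
  M+6: 0.6260×0.4939419 = 0.309208
Scale to base peak (0.446237) = 100: 7.40 : 47.40 : 100.00 : 69.29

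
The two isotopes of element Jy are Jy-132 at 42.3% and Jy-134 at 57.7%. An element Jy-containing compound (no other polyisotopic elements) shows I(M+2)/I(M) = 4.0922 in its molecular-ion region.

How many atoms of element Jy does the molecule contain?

The M+2/M ratio from n Jy atoms is n · q/p = n · 0.577/0.423.
n = 4.0922 × 0.423/0.577 = 3.00 ≈ 3

3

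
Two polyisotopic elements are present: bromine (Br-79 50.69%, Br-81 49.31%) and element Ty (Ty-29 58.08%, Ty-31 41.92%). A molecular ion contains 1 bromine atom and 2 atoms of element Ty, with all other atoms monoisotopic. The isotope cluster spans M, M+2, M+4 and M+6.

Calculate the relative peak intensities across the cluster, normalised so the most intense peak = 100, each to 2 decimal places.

Bromine pattern (n=1): 0.5069 : 0.4931
Element Ty pattern (n=2): 0.33732864 : 0.48694272 : 0.17572864
Convolve the two distributions (both contribute in 2-u steps):
  M: 0.5069×0.33732864 = 0.170992
  M+2: 0.5069×0.48694272 + 0.4931×0.33732864 = 0.413168
  M+4: 0.5069×0.17572864 + 0.4931×0.48694272 = 0.329188
  M+6: 0.4931×0.17572864 = 0.086652
Scale to base peak (0.413168) = 100: 41.39 : 100.00 : 79.67 : 20.97

41.39 : 100.00 : 79.67 : 20.97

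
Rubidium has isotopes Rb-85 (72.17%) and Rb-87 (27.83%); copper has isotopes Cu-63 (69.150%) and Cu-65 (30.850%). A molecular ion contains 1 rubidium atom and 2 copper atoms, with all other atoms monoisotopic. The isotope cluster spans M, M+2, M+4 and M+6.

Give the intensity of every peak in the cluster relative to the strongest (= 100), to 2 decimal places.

Rubidium pattern (n=1): 0.7217 : 0.2783
Copper pattern (n=2): 0.47817225 : 0.4266555 : 0.09517225
Convolve the two distributions (both contribute in 2-u steps):
  M: 0.7217×0.47817225 = 0.345097
  M+2: 0.7217×0.4266555 + 0.2783×0.47817225 = 0.440993
  M+4: 0.7217×0.09517225 + 0.2783×0.4266555 = 0.187424
  M+6: 0.2783×0.09517225 = 0.026486
Scale to base peak (0.440993) = 100: 78.25 : 100.00 : 42.50 : 6.01

78.25 : 100.00 : 42.50 : 6.01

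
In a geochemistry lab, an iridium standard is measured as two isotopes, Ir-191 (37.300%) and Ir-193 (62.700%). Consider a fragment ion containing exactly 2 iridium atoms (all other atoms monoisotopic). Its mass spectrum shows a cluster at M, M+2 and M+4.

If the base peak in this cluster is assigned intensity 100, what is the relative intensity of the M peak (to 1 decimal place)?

Term probabilities: M 0.1391, M+2 0.4677, M+4 0.3931. Base peak = M+2.
P(M+2) = C(2,1) × 0.37300^1 × 0.62700^1 = 2 × 0.3730 × 0.6270 = 0.467742 (base)
P(M) = C(2,0) × 0.37300^2 × 0.62700^0 = 1 × 0.139129 × 1.0000 = 0.139129
Relative intensity = 0.139129 / 0.467742 × 100 = 29.7

29.7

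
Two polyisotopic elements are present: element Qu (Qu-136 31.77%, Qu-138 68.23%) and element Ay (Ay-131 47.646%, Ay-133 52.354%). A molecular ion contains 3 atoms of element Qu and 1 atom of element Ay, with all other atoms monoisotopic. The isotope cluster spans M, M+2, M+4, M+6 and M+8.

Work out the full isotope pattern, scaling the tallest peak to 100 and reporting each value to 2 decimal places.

3.98 : 30.04 : 83.30 : 100.00 : 43.35

Element Qu pattern (n=3): 0.03206651 : 0.20660035 : 0.44369978 : 0.31763336
Element Ay pattern (n=1): 0.47646 : 0.52354
Convolve the two distributions (both contribute in 2-u steps):
  M: 0.03206651×0.47646 = 0.015278
  M+2: 0.03206651×0.52354 + 0.20660035×0.47646 = 0.115225
  M+4: 0.20660035×0.52354 + 0.44369978×0.47646 = 0.319569
  M+6: 0.44369978×0.52354 + 0.31763336×0.47646 = 0.383634
  M+8: 0.31763336×0.52354 = 0.166294
Scale to base peak (0.383634) = 100: 3.98 : 30.04 : 83.30 : 100.00 : 43.35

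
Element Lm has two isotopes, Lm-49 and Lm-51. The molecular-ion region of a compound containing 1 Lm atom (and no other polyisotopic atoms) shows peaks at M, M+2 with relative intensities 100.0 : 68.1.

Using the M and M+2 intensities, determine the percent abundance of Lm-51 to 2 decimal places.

Write p for the Lm-49 fraction. I(M+2)/I(M) = [C(1,1)·p^0·(1−p)] / p^1 = 1·(1−p)/p = 68.1/100.0 = 0.6810
(1−p)/p = 0.6810/1 = 0.6810  ⇒  p = 1/(1 + 0.6810) = 0.5949
Lm-49: 59.49%, Lm-51: 40.51%.

40.51%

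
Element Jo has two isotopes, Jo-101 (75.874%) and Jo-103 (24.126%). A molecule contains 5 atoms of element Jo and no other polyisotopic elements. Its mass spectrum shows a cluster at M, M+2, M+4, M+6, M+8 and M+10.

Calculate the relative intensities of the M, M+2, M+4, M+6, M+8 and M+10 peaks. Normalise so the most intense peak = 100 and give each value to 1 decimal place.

The 5 Jo atoms are independent, so intensities follow the terms of (0.75874 + 0.24126)^5.
P(M) = 0.75874^5 = 0.251458
P(M+2) = 5 × 0.75874^4 × 0.24126^1 = 0.399786
P(M+4) = 10 × 0.75874^3 × 0.24126^2 = 0.254243
P(M+6) = 10 × 0.75874^2 × 0.24126^3 = 0.080843
P(M+8) = 5 × 0.75874^1 × 0.24126^4 = 0.012853
P(M+10) = 0.24126^5 = 0.000817
The M+2 peak is largest (0.399786); scaling to 100 gives 62.9 : 100.0 : 63.6 : 20.2 : 3.2 : 0.2.

62.9 : 100.0 : 63.6 : 20.2 : 3.2 : 0.2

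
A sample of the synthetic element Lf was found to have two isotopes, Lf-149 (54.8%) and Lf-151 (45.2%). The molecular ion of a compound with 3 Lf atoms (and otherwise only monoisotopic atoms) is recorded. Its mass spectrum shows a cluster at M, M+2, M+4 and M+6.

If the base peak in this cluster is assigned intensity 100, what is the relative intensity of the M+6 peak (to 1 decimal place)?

22.7

Term probabilities: M 0.1646, M+2 0.4072, M+4 0.3359, M+6 0.0923. Base peak = M+2.
P(M+2) = C(3,1) × 0.548^2 × 0.452^1 = 3 × 0.300304 × 0.4520 = 0.407212 (base)
P(M+6) = C(3,3) × 0.548^0 × 0.452^3 = 1 × 1.0000 × 0.09234541 = 0.092345
Relative intensity = 0.092345 / 0.407212 × 100 = 22.7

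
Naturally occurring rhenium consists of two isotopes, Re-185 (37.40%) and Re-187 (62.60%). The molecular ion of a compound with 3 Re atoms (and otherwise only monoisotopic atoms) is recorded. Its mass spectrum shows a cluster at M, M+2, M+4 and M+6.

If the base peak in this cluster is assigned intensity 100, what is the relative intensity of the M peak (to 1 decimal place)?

Term probabilities: M 0.0523, M+2 0.2627, M+4 0.4397, M+6 0.2453. Base peak = M+4.
P(M+4) = C(3,2) × 0.3740^1 × 0.6260^2 = 3 × 0.3740 × 0.391876 = 0.439685 (base)
P(M) = C(3,0) × 0.3740^3 × 0.6260^0 = 1 × 0.05231362 × 1.0000 = 0.052314
Relative intensity = 0.052314 / 0.439685 × 100 = 11.9

11.9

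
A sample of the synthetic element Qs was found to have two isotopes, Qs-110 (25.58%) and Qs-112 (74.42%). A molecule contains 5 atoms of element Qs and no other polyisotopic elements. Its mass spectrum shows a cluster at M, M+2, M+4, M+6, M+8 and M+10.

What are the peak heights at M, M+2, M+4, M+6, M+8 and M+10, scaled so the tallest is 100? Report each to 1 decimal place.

The 5 Qs atoms are independent, so intensities follow the terms of (0.2558 + 0.7442)^5.
P(M) = 0.2558^5 = 0.001095
P(M+2) = 5 × 0.2558^4 × 0.7442^1 = 0.015932
P(M+4) = 10 × 0.2558^3 × 0.7442^2 = 0.092700
P(M+6) = 10 × 0.2558^2 × 0.7442^3 = 0.269693
P(M+8) = 5 × 0.2558^1 × 0.7442^4 = 0.392310
P(M+10) = 0.7442^5 = 0.228270
The M+8 peak is largest (0.392310); scaling to 100 gives 0.3 : 4.1 : 23.6 : 68.7 : 100.0 : 58.2.

0.3 : 4.1 : 23.6 : 68.7 : 100.0 : 58.2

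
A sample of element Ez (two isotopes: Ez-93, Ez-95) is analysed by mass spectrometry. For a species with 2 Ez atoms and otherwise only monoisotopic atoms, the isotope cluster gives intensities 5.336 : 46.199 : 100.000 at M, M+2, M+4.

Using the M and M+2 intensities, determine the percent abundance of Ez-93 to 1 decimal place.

If p is the fraction of Ez that is Ez-93, then I(M+2)/I(M) = [C(2,1)·p^1·(1−p)] / p^2 = 2·(1−p)/p = 46.199/5.336 = 8.6580
(1−p)/p = 8.6580/2 = 4.3290  ⇒  p = 1/(1 + 4.3290) = 0.1877
Ez-93: 18.8%, Ez-95: 81.2%.

18.8%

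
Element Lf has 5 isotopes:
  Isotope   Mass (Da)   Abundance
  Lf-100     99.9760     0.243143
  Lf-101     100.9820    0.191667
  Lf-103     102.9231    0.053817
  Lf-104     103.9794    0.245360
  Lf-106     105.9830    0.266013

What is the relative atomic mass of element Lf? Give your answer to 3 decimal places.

102.908 Da

The abundance-weighted mean is 0.243143 × 99.9760 + 0.191667 × 100.9820 + 0.053817 × 102.9231 + 0.245360 × 103.9794 + 0.266013 × 105.9830
= 24.30846 + 19.35492 + 5.53901 + 25.51239 + 28.19286 = 102.90764 Da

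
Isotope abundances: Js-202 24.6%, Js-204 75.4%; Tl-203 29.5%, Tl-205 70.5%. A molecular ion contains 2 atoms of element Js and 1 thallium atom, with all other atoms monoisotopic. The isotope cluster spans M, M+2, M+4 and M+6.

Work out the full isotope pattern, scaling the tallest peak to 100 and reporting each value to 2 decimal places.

4.16 : 35.43 : 100.00 : 93.37

Element Js pattern (n=2): 0.060516 : 0.370968 : 0.568516
Thallium pattern (n=1): 0.2950 : 0.7050
Convolve the two distributions (both contribute in 2-u steps):
  M: 0.060516×0.2950 = 0.017852
  M+2: 0.060516×0.7050 + 0.370968×0.2950 = 0.152099
  M+4: 0.370968×0.7050 + 0.568516×0.2950 = 0.429245
  M+6: 0.568516×0.7050 = 0.400804
Scale to base peak (0.429245) = 100: 4.16 : 35.43 : 100.00 : 93.37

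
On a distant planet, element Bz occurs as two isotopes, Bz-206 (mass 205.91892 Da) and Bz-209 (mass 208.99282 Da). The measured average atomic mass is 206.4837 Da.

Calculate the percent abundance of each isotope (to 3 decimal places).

With x = fraction of Bz-206 (so Bz-209 is 1 − x):
205.91892·x + 208.99282·(1 − x) = 206.4837
(205.91892 − 208.99282)·x = 206.4837 − 208.99282
x = -2.50912 / -3.07390 = 0.81627 → 81.627% Bz-206, 18.373% Bz-209.

Bz-206: 81.627%, Bz-209: 18.373%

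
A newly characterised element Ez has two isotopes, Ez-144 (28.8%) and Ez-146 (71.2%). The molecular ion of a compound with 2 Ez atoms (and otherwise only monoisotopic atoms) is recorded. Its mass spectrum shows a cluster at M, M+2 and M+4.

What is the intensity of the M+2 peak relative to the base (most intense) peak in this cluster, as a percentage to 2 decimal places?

80.90%

Term probabilities: M 0.0829, M+2 0.4101, M+4 0.5069. Base peak = M+4.
P(M+4) = C(2,2) × 0.288^0 × 0.712^2 = 1 × 1.0000 × 0.506944 = 0.506944 (base)
P(M+2) = C(2,1) × 0.288^1 × 0.712^1 = 2 × 0.2880 × 0.7120 = 0.410112
Relative intensity = 0.410112 / 0.506944 × 100 = 80.90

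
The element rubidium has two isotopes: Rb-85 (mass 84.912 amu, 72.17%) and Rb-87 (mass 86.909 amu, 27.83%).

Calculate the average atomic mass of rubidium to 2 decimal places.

Average mass = Σ (abundance × isotope mass) = 0.7217 × 84.912 + 0.2783 × 86.909
= 61.2810 + 24.1868 = 85.4678 amu

85.47 amu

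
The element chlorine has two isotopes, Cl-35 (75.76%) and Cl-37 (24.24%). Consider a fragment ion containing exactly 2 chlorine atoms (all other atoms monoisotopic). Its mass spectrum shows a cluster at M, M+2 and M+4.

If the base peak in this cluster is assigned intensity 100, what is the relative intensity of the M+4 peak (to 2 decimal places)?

(0.7576 + 0.2424)^2 gives M 0.5740, M+2 0.3673, M+4 0.0588; the largest is M.
P(M) = C(2,0) × 0.7576^2 × 0.2424^0 = 1 × 0.57395776 × 1.0000 = 0.573958 (base)
P(M+4) = C(2,2) × 0.7576^0 × 0.2424^2 = 1 × 1.0000 × 0.05875776 = 0.058758
Relative intensity = 0.058758 / 0.573958 × 100 = 10.24

10.24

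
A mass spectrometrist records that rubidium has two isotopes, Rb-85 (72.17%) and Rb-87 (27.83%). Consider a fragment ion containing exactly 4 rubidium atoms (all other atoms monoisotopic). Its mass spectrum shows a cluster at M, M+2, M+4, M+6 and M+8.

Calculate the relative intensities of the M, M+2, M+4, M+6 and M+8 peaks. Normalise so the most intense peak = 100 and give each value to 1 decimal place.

64.8 : 100.0 : 57.8 : 14.9 : 1.4

The 4 Rb atoms are independent, so intensities follow the terms of (0.7217 + 0.2783)^4.
P(M) = 0.7217^4 = 0.271286
P(M+2) = 4 × 0.7217^3 × 0.2783^1 = 0.418450
P(M+4) = 6 × 0.7217^2 × 0.2783^2 = 0.242042
P(M+6) = 4 × 0.7217^1 × 0.2783^3 = 0.062224
P(M+8) = 0.2783^4 = 0.005999
The M+2 peak is largest (0.418450); scaling to 100 gives 64.8 : 100.0 : 57.8 : 14.9 : 1.4.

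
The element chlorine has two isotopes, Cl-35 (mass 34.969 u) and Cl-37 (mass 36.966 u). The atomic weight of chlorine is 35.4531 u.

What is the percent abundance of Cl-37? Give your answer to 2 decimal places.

24.24%

Writing the weighted mean with unknown fraction x of Cl-35:
34.969·x + 36.966·(1 − x) = 35.4531
(34.969 − 36.966)·x = 35.4531 − 36.966
x = -1.5129 / -1.997 = 0.75759 → 75.76% Cl-35, 24.24% Cl-37.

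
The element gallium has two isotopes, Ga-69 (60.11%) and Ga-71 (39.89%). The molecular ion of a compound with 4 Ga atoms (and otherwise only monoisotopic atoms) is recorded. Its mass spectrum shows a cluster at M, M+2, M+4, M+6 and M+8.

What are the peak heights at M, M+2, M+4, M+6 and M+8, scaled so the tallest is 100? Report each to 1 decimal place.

37.7 : 100.0 : 99.5 : 44.0 : 7.3

Expanding (0.6011 + 0.3989)^4:
P(M) = 0.6011^4 = 0.130553
P(M+2) = 4 × 0.6011^3 × 0.3989^1 = 0.346549
P(M+4) = 6 × 0.6011^2 × 0.3989^2 = 0.344963
P(M+6) = 4 × 0.6011^1 × 0.3989^3 = 0.152616
P(M+8) = 0.3989^4 = 0.025320
The M+2 peak is largest (0.346549); scaling to 100 gives 37.7 : 100.0 : 99.5 : 44.0 : 7.3.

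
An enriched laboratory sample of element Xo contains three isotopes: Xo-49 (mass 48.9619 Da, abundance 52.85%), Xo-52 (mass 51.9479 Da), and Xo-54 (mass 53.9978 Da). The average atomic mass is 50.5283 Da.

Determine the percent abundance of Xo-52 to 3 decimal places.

The remaining 47.15% is split between Xo-52 (fraction x) and Xo-54 (fraction 0.4715 − x).
Substituting: 51.9479x + 53.9978(0.4715 − x) = 24.65193585
(51.9479 − 53.9978)x = -0.80802685  ⇒  x = 0.39418, y = 0.07732
Xo-52: 39.418%, Xo-54: 7.732%.

39.418%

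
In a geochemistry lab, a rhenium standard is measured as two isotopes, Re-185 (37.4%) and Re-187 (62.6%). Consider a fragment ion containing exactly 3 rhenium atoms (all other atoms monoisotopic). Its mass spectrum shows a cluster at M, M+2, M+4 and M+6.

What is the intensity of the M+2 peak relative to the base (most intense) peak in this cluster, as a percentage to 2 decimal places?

59.74%

(0.374 + 0.626)^3 gives M 0.0523, M+2 0.2627, M+4 0.4397, M+6 0.2453; the largest is M+4.
P(M+4) = C(3,2) × 0.374^1 × 0.626^2 = 3 × 0.3740 × 0.391876 = 0.439685 (base)
P(M+2) = C(3,1) × 0.374^2 × 0.626^1 = 3 × 0.139876 × 0.6260 = 0.262687
Relative intensity = 0.262687 / 0.439685 × 100 = 59.74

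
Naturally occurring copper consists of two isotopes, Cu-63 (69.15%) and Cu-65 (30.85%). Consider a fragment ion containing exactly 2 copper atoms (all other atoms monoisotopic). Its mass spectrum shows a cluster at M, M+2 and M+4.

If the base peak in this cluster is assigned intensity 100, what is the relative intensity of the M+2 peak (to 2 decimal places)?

89.23

(0.6915 + 0.3085)^2 gives M 0.4782, M+2 0.4267, M+4 0.0952; the largest is M.
P(M) = C(2,0) × 0.6915^2 × 0.3085^0 = 1 × 0.47817225 × 1.0000 = 0.478172 (base)
P(M+2) = C(2,1) × 0.6915^1 × 0.3085^1 = 2 × 0.6915 × 0.3085 = 0.426656
Relative intensity = 0.426656 / 0.478172 × 100 = 89.23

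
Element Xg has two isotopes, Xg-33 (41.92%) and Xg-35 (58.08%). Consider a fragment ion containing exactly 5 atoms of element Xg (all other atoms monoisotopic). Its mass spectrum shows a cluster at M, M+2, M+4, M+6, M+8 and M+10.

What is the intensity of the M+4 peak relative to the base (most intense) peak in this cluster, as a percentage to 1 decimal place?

72.2%

Term probabilities: M 0.0129, M+2 0.0897, M+4 0.2485, M+6 0.3443, M+8 0.2385, M+10 0.0661. Base peak = M+6.
P(M+6) = C(5,3) × 0.4192^2 × 0.5808^3 = 10 × 0.17572864 × 0.19592047 = 0.344288 (base)
P(M+4) = C(5,2) × 0.4192^3 × 0.5808^2 = 10 × 0.07366545 × 0.33732864 = 0.248495
Relative intensity = 0.248495 / 0.344288 × 100 = 72.2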